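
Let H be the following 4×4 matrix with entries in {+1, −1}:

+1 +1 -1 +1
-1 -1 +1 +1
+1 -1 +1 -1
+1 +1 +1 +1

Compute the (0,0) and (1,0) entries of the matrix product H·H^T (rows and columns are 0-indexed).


Row 0 of H: [1, 1, -1, 1].
Row 1 of H: [-1, -1, 1, 1].
(H·H^T)[0][0] = Σ_j H[0][j]·H[0][j] = (1)² + (1)² + (-1)² + (1)² = 1 + 1 + 1 + 1 = 4.
(H·H^T)[1][0] = Σ_j H[1][j]·H[0][j] = (-1)·(1) + (-1)·(1) + (1)·(-1) + (1)·(1) = -1 + -1 + -1 + 1 = -2.
Rows 1 and 0 are not orthogonal (dot product = -2 ≠ 0), so H is not a Hadamard matrix.

(0,0) entry = 4; (1,0) entry = -2.


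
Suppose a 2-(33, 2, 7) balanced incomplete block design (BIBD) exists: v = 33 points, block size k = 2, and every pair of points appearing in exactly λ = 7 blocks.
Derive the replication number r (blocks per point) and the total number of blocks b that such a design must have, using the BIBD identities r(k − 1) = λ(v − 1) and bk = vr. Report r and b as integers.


Any 2-(v, k, λ) BIBD satisfies two necessary conditions:
  (i)  Each point sits in r blocks, and counting incidences through any fixed point gives r(k − 1) = λ(v − 1), so r = λ(v − 1)/(k − 1).
  (ii) Total incidences bk = vr, so b = vr/k.
Step 1: r = λ(v − 1)/(k − 1) = 7·(33 − 1)/(2 − 1) = 7·32/1 = 224/1 = 224.
Step 2: b = vr/k = 33·224/2 = 7392/2 = 3696.
Check integrality: r = 224 ∈ Z ✓, b = 3696 ∈ Z ✓.
(These identities are necessary conditions: they determine r and b for any design with these parameters, but do not by themselves prove that one exists.)

r = 224, b = 3696.


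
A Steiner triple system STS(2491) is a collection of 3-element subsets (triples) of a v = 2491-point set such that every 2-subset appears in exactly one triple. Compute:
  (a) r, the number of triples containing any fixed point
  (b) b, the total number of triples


An STS(v) is a 2-(v, 3, 1) BIBD: block size k = 3, λ = 1.
Replication: r(k − 1) = λ(v − 1) ⇒ r·2 = 2491 − 1 = 2490 ⇒ r = 1245.
Block count: bk = vr ⇒ b·3 = 2491·1245 = 3101295 ⇒ b = 1033765.

r = 1245, b = 1033765.


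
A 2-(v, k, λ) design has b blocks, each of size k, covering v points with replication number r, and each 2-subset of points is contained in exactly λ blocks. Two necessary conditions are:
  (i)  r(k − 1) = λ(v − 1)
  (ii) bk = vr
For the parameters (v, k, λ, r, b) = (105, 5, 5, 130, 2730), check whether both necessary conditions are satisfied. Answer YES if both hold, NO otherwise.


Condition (i): r(k − 1) = 130·4 = 520; λ(v − 1) = 5·104 = 520. Match? YES.
Condition (ii): bk = 2730·5 = 13650; vr = 105·130 = 13650. Match? YES.
Both conditions hold? YES.

YES


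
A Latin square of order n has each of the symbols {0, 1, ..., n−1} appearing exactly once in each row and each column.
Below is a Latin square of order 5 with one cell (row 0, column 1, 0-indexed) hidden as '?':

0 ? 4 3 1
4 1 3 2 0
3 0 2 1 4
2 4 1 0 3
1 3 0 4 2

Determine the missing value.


Row 0 contains symbols [0, 1, 3, 4] — missing [2].
Column 1 contains symbols [0, 1, 3, 4] — missing [2].
The missing symbol must appear in both missing sets; intersection = [2].
Therefore the hidden value is 2.

Missing value = 2.


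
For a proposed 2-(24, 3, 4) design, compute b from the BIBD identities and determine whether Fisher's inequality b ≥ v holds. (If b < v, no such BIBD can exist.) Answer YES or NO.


b = λv(v − 1)/(k(k − 1)) = 4·24·23/(3·2) = 2208/6 = 368.
Compare with v = 24: b ≥ v, so Fisher's inequality holds.

YES


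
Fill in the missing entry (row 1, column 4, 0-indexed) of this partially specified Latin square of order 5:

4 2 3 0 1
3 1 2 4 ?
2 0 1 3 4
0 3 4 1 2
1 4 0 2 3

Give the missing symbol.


Row 1 contains symbols [1, 2, 3, 4] — missing [0].
Column 4 contains symbols [1, 2, 3, 4] — missing [0].
The missing symbol must appear in both missing sets; intersection = [0].
Therefore the hidden value is 0.

Missing value = 0.


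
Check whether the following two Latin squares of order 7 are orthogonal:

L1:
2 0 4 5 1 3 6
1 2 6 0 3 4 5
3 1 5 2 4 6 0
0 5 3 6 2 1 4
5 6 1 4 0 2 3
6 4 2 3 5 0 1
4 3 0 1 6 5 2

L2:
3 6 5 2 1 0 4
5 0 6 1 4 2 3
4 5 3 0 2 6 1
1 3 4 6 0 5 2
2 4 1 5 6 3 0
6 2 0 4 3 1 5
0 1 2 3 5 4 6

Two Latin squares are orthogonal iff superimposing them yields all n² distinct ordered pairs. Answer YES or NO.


Form the n² = 49 superimposed pairs (L1[i][j], L2[i][j]), row by row (rows and columns indexed from 0):
row 0: (2,3) (0,6) (4,5) (5,2) (1,1) (3,0) (6,4)
row 1: (1,5) (2,0) (6,6) (0,1) (3,4) (4,2) (5,3)
row 2: (3,4) (1,5) (5,3) (2,0) (4,2) (6,6) (0,1)
row 3: (0,1) (5,3) (3,4) (6,6) (2,0) (1,5) (4,2)
row 4: (5,2) (6,4) (1,1) (4,5) (0,6) (2,3) (3,0)
row 5: (6,6) (4,2) (2,0) (3,4) (5,3) (0,1) (1,5)
row 6: (4,0) (3,1) (0,2) (1,3) (6,5) (5,4) (2,6)
Orthogonality requires all 49 pairs distinct.
But the pair (3,4) repeats: cell (1,4) has L1 = 3, L2 = 4, and cell (2,0) has L1 = 3, L2 = 4.
A repeated pair means some other pair never occurs (only 21 distinct pairs out of 49), so the squares are not orthogonal.
Conclusion: NO.

NO


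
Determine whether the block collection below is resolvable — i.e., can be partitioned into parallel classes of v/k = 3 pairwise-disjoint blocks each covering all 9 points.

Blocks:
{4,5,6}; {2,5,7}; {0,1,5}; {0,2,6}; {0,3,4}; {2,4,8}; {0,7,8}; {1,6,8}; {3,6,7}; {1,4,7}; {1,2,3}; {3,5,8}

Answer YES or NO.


v = 9, block size k = 3, number of blocks = 12.
For resolvability, blocks must partition into parallel classes of size v/k = 3.
Total blocks must therefore be a multiple of 3: 12 = 3·4 + 0 ⇒ divisible ✓.
Greedy packing gives 4 candidate class(es). Each should be a full parallel class (size 3, covers all 9 points).
  Class 1 (3 blocks): {4,5,6}; {0,7,8}; {1,2,3}. Points covered: [0, 1, 2, 3, 4, 5, 6, 7, 8].
  Class 2 (3 blocks): {2,5,7}; {0,3,4}; {1,6,8}. Points covered: [0, 1, 2, 3, 4, 5, 6, 7, 8].
  Class 3 (3 blocks): {0,1,5}; {2,4,8}; {3,6,7}. Points covered: [0, 1, 2, 3, 4, 5, 6, 7, 8].
  Class 4 (3 blocks): {0,2,6}; {1,4,7}; {3,5,8}. Points covered: [0, 1, 2, 3, 4, 5, 6, 7, 8].
All classes full (size 3)? YES. All classes cover every point? YES.
Resolvable? YES.

YES


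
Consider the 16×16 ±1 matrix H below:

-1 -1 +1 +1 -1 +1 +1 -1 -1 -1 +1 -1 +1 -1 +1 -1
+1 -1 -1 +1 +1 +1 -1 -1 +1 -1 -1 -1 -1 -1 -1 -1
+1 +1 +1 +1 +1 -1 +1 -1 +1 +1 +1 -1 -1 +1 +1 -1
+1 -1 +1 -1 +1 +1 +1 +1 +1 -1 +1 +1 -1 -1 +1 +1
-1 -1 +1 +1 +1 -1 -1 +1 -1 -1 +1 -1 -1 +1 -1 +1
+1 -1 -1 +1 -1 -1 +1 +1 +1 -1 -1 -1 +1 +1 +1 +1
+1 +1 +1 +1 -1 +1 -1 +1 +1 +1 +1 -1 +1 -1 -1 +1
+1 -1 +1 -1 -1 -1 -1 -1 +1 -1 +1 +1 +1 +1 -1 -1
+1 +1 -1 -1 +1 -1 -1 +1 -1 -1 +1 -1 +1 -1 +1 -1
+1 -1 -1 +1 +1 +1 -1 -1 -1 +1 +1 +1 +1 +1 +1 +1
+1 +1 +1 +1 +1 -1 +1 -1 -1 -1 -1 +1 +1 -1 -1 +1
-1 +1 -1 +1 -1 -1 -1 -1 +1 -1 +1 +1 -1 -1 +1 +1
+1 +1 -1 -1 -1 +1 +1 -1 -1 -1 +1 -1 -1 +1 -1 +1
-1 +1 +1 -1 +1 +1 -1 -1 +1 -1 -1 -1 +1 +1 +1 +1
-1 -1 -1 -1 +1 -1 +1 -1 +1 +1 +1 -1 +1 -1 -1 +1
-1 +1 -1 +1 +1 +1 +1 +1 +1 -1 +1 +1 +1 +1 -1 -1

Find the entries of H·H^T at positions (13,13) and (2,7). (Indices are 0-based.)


Row 2 of H: [1, 1, 1, 1, 1, -1, 1, -1, 1, 1, 1, -1, -1, 1, 1, -1].
Row 7 of H: [1, -1, 1, -1, -1, -1, -1, -1, 1, -1, 1, 1, 1, 1, -1, -1].
Row 13 of H: [-1, 1, 1, -1, 1, 1, -1, -1, 1, -1, -1, -1, 1, 1, 1, 1].
(H·H^T)[13][13] = Σ_j H[13][j]·H[13][j] = (-1)² + (1)² + (1)² + (-1)² + (1)² + (1)² + (-1)² + (-1)² + (1)² + (-1)² + (-1)² + (-1)² + (1)² + (1)² + (1)² + (1)² = 1 + 1 + 1 + 1 + 1 + 1 + 1 + 1 + 1 + 1 + 1 + 1 + 1 + 1 + 1 + 1 = 16.
(H·H^T)[2][7] = Σ_j H[2][j]·H[7][j] = (1)·(1) + (1)·(-1) + (1)·(1) + (1)·(-1) + (1)·(-1) + (-1)·(-1) + (1)·(-1) + (-1)·(-1) + (1)·(1) + (1)·(-1) + (1)·(1) + (-1)·(1) + (-1)·(1) + (1)·(1) + (1)·(-1) + (-1)·(-1) = 1 + -1 + 1 + -1 + -1 + 1 + -1 + 1 + 1 + -1 + 1 + -1 + -1 + 1 + -1 + 1 = 0.
So rows 2 and 7 are orthogonal; the diagonal entry equals n = 16.

(13,13) entry = 16; (2,7) entry = 0.


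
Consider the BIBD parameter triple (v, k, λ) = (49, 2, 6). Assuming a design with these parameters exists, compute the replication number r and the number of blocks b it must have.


Any 2-(v, k, λ) BIBD satisfies two necessary conditions:
  (i)  Each point sits in r blocks, and counting incidences through any fixed point gives r(k − 1) = λ(v − 1), so r = λ(v − 1)/(k − 1).
  (ii) Total incidences bk = vr, so b = vr/k.
Step 1: r = λ(v − 1)/(k − 1) = 6·(49 − 1)/(2 − 1) = 6·48/1 = 288/1 = 288.
Step 2: b = vr/k = 49·288/2 = 14112/2 = 7056.
Check integrality: r = 288 ∈ Z ✓, b = 7056 ∈ Z ✓.
(These identities are necessary conditions: they determine r and b for any design with these parameters, but do not by themselves prove that one exists.)

r = 288, b = 7056.


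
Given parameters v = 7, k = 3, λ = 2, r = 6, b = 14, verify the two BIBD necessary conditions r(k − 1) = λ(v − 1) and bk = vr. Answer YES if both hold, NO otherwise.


Condition (i): r(k − 1) = 6·2 = 12; λ(v − 1) = 2·6 = 12. Match? YES.
Condition (ii): bk = 14·3 = 42; vr = 7·6 = 42. Match? YES.
Both conditions hold? YES.

YES


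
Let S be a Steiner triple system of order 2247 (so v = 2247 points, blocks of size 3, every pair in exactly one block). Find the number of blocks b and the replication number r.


An STS(v) is a 2-(v, 3, 1) BIBD: block size k = 3, λ = 1.
Replication: r(k − 1) = λ(v − 1) ⇒ r·2 = 2247 − 1 = 2246 ⇒ r = 1123.
Block count: b = v(v − 1)/6 = 2247·2246/6 = 5046762/6 = 841127.

r = 1123, b = 841127.


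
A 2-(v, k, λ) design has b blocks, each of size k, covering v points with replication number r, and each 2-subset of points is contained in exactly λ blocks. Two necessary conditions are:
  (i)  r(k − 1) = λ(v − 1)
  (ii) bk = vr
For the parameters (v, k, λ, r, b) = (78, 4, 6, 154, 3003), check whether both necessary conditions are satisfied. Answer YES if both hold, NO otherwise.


Condition (i): r(k − 1) = 154·3 = 462; λ(v − 1) = 6·77 = 462. Match? YES.
Condition (ii): bk = 3003·4 = 12012; vr = 78·154 = 12012. Match? YES.
Both conditions hold? YES.

YES


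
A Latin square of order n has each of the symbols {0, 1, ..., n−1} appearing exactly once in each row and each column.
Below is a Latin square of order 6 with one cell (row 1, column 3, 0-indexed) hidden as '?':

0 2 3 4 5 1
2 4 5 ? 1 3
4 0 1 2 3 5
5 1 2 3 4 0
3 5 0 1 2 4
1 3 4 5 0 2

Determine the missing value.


Row 1 contains symbols [1, 2, 3, 4, 5] — missing [0].
Column 3 contains symbols [1, 2, 3, 4, 5] — missing [0].
The missing symbol must appear in both missing sets; intersection = [0].
Therefore the hidden value is 0.

Missing value = 0.


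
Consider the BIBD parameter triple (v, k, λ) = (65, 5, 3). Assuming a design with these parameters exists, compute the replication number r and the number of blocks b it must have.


Any 2-(v, k, λ) BIBD satisfies two necessary conditions:
  (i)  Each point sits in r blocks, and counting incidences through any fixed point gives r(k − 1) = λ(v − 1), so r = λ(v − 1)/(k − 1).
  (ii) Total incidences bk = vr, so b = vr/k.
Step 1: r = λ(v − 1)/(k − 1) = 3·(65 − 1)/(5 − 1) = 3·64/4 = 192/4 = 48.
Step 2: b = vr/k = 65·48/5 = 3120/5 = 624.
Check integrality: r = 48 ∈ Z ✓, b = 624 ∈ Z ✓.
(These identities are necessary conditions: they determine r and b for any design with these parameters, but do not by themselves prove that one exists.)

r = 48, b = 624.


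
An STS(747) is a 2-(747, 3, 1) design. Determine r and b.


An STS(v) is a 2-(v, 3, 1) BIBD: block size k = 3, λ = 1.
Replication: r(k − 1) = λ(v − 1) ⇒ r·2 = 747 − 1 = 746 ⇒ r = 373.
Block count: b = v(v − 1)/6 = 747·746/6 = 557262/6 = 92877.

r = 373, b = 92877.


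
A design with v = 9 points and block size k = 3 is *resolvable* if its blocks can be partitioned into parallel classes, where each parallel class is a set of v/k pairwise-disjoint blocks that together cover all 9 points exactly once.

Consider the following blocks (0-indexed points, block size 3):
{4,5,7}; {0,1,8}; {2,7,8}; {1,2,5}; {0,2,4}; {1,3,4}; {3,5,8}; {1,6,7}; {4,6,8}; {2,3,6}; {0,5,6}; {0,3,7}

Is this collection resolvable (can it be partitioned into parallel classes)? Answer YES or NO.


v = 9, block size k = 3, number of blocks = 12.
For resolvability, blocks must partition into parallel classes of size v/k = 3.
Total blocks must therefore be a multiple of 3: 12 = 3·4 + 0 ⇒ divisible ✓.
Greedy packing gives 4 candidate class(es). Each should be a full parallel class (size 3, covers all 9 points).
  Class 1 (3 blocks): {4,5,7}; {0,1,8}; {2,3,6}. Points covered: [0, 1, 2, 3, 4, 5, 6, 7, 8].
  Class 2 (3 blocks): {2,7,8}; {1,3,4}; {0,5,6}. Points covered: [0, 1, 2, 3, 4, 5, 6, 7, 8].
  Class 3 (3 blocks): {1,2,5}; {4,6,8}; {0,3,7}. Points covered: [0, 1, 2, 3, 4, 5, 6, 7, 8].
  Class 4 (3 blocks): {0,2,4}; {3,5,8}; {1,6,7}. Points covered: [0, 1, 2, 3, 4, 5, 6, 7, 8].
All classes full (size 3)? YES. All classes cover every point? YES.
Resolvable? YES.

YES


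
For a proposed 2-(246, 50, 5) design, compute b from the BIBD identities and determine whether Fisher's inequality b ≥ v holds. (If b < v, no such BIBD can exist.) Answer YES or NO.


r = λ(v − 1)/(k − 1) = 5·245/49 = 25.
b = vr/k = 246·25/50 = 123.
Fisher's inequality: b ≥ v ⇔ 123 ≥ 246? NO.

NO


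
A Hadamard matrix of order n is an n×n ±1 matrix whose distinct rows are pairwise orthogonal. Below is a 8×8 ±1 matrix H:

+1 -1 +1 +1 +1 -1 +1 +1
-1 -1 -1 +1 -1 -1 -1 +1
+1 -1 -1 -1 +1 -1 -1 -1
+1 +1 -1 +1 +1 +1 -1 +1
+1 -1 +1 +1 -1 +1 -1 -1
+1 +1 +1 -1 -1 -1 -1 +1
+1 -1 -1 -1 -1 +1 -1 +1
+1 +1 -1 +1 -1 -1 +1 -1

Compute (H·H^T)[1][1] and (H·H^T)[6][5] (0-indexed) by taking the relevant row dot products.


Row 1 of H: [-1, -1, -1, 1, -1, -1, -1, 1].
Row 5 of H: [1, 1, 1, -1, -1, -1, -1, 1].
Row 6 of H: [1, -1, -1, -1, -1, 1, -1, 1].
(H·H^T)[1][1] = Σ_j H[1][j]·H[1][j] = (-1)² + (-1)² + (-1)² + (1)² + (-1)² + (-1)² + (-1)² + (1)² = 1 + 1 + 1 + 1 + 1 + 1 + 1 + 1 = 8.
(H·H^T)[6][5] = Σ_j H[6][j]·H[5][j] = (1)·(1) + (-1)·(1) + (-1)·(1) + (-1)·(-1) + (-1)·(-1) + (1)·(-1) + (-1)·(-1) + (1)·(1) = 1 + -1 + -1 + 1 + 1 + -1 + 1 + 1 = 2.
Rows 6 and 5 are not orthogonal (dot product = 2 ≠ 0), so H is not a Hadamard matrix.

(1,1) entry = 8; (6,5) entry = 2.


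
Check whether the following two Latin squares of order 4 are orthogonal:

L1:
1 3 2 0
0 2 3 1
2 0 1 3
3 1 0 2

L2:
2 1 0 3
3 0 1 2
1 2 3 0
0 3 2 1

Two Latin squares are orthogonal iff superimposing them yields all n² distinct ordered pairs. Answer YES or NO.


Form the n² = 16 superimposed pairs (L1[i][j], L2[i][j]), row by row (rows and columns indexed from 0):
row 0: (1,2) (3,1) (2,0) (0,3)
row 1: (0,3) (2,0) (3,1) (1,2)
row 2: (2,1) (0,2) (1,3) (3,0)
row 3: (3,0) (1,3) (0,2) (2,1)
Orthogonality requires all 16 pairs distinct.
But the pair (0,3) repeats: cell (0,3) has L1 = 0, L2 = 3, and cell (1,0) has L1 = 0, L2 = 3.
A repeated pair means some other pair never occurs (only 8 distinct pairs out of 16), so the squares are not orthogonal.
Conclusion: NO.

NO


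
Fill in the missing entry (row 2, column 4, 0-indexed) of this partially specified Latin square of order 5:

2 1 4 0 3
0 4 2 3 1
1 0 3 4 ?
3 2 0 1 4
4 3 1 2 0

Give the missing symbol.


Row 2 contains symbols [0, 1, 3, 4] — missing [2].
Column 4 contains symbols [0, 1, 3, 4] — missing [2].
The missing symbol must appear in both missing sets; intersection = [2].
Therefore the hidden value is 2.

Missing value = 2.


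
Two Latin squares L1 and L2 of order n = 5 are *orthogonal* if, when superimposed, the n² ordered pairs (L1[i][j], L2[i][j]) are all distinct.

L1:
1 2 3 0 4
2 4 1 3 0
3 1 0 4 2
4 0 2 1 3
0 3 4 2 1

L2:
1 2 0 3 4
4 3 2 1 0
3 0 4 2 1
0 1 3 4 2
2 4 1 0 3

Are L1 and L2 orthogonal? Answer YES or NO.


Form the n² = 25 superimposed pairs (L1[i][j], L2[i][j]), row by row (rows and columns indexed from 0):
row 0: (1,1) (2,2) (3,0) (0,3) (4,4)
row 1: (2,4) (4,3) (1,2) (3,1) (0,0)
row 2: (3,3) (1,0) (0,4) (4,2) (2,1)
row 3: (4,0) (0,1) (2,3) (1,4) (3,2)
row 4: (0,2) (3,4) (4,1) (2,0) (1,3)
Orthogonality requires all 25 pairs distinct.
Check by first coordinate: for each symbol s of L1, list the L2 entries in the n cells where L1 = s; they must all differ.
  L1 = 0: L2 entries (in reading order) 3, 0, 4, 1, 2 — all 5 distinct ✓
  L1 = 1: L2 entries (in reading order) 1, 2, 0, 4, 3 — all 5 distinct ✓
  L1 = 2: L2 entries (in reading order) 2, 4, 1, 3, 0 — all 5 distinct ✓
  L1 = 3: L2 entries (in reading order) 0, 1, 3, 2, 4 — all 5 distinct ✓
  L1 = 4: L2 entries (in reading order) 4, 3, 2, 0, 1 — all 5 distinct ✓
Every symbol of L1 meets every symbol of L2 exactly once, so all 25 pairs are distinct (25 of 25).
Conclusion: YES.

YES


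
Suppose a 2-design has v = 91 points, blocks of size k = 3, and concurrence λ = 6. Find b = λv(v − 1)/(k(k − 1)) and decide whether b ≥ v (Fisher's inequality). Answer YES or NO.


b = λv(v − 1)/(k(k − 1)) = 6·91·90/(3·2) = 49140/6 = 8190.
Compare with v = 91: b ≥ v, so Fisher's inequality holds.

YES


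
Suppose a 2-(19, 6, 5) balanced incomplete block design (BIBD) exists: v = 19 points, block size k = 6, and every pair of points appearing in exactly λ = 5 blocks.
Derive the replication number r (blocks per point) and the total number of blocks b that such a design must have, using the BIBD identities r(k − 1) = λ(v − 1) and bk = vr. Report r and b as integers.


Any 2-(v, k, λ) BIBD satisfies two necessary conditions:
  (i)  Each point sits in r blocks, and counting incidences through any fixed point gives r(k − 1) = λ(v − 1), so r = λ(v − 1)/(k − 1).
  (ii) Total incidences bk = vr, so b = vr/k.
Step 1: r = λ(v − 1)/(k − 1) = 5·(19 − 1)/(6 − 1) = 5·18/5 = 90/5 = 18.
Step 2: b = vr/k = 19·18/6 = 342/6 = 57.
Check integrality: r = 18 ∈ Z ✓, b = 57 ∈ Z ✓.
(These identities are necessary conditions: they determine r and b for any design with these parameters, but do not by themselves prove that one exists.)

r = 18, b = 57.


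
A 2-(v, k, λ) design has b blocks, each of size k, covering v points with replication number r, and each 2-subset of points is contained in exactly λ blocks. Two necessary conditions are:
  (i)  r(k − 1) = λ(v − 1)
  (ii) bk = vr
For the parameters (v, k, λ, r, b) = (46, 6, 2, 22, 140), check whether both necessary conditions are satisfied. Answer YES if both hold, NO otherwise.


Condition (i): r(k − 1) = 22·5 = 110; λ(v − 1) = 2·45 = 90. Match? NO.
Condition (ii): bk = 140·6 = 840; vr = 46·22 = 1012. Match? NO.
Both conditions hold? NO.

NO


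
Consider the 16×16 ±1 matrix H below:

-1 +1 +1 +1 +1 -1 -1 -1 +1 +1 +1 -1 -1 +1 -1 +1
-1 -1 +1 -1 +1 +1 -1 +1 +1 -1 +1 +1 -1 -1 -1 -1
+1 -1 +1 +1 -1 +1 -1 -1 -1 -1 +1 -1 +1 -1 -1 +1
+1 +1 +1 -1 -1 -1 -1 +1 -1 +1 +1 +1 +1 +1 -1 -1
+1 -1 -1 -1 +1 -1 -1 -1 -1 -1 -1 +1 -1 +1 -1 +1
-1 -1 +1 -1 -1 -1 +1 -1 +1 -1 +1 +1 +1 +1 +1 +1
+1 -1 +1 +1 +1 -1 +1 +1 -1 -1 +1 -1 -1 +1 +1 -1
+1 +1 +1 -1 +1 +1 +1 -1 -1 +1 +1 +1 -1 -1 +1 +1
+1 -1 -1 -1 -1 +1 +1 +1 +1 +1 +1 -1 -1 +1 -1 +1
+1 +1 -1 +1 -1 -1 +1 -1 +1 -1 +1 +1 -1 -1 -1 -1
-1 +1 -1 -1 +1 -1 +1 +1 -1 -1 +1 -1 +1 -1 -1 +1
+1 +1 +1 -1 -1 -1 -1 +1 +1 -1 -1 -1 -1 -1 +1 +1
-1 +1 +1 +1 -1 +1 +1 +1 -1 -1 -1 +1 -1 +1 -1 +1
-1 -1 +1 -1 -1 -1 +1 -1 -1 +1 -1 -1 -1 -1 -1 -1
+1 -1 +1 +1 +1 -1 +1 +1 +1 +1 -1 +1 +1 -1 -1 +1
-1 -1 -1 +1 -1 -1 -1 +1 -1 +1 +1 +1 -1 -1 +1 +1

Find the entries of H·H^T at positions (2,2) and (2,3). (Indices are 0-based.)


Row 2 of H: [1, -1, 1, 1, -1, 1, -1, -1, -1, -1, 1, -1, 1, -1, -1, 1].
Row 3 of H: [1, 1, 1, -1, -1, -1, -1, 1, -1, 1, 1, 1, 1, 1, -1, -1].
(H·H^T)[2][2] = Σ_j H[2][j]·H[2][j] = (1)² + (-1)² + (1)² + (1)² + (-1)² + (1)² + (-1)² + (-1)² + (-1)² + (-1)² + (1)² + (-1)² + (1)² + (-1)² + (-1)² + (1)² = 1 + 1 + 1 + 1 + 1 + 1 + 1 + 1 + 1 + 1 + 1 + 1 + 1 + 1 + 1 + 1 = 16.
(H·H^T)[2][3] = Σ_j H[2][j]·H[3][j] = (1)·(1) + (-1)·(1) + (1)·(1) + (1)·(-1) + (-1)·(-1) + (1)·(-1) + (-1)·(-1) + (-1)·(1) + (-1)·(-1) + (-1)·(1) + (1)·(1) + (-1)·(1) + (1)·(1) + (-1)·(1) + (-1)·(-1) + (1)·(-1) = 1 + -1 + 1 + -1 + 1 + -1 + 1 + -1 + 1 + -1 + 1 + -1 + 1 + -1 + 1 + -1 = 0.
So rows 2 and 3 are orthogonal; the diagonal entry equals n = 16.

(2,2) entry = 16; (2,3) entry = 0.


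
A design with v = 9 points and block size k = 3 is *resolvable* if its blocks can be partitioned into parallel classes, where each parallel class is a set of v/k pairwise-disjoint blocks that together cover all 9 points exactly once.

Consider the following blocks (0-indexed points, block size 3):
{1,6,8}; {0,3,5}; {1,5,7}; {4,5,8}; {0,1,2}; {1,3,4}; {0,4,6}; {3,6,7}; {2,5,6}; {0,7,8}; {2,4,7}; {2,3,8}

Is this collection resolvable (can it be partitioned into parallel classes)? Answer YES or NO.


v = 9, block size k = 3, number of blocks = 12.
For resolvability, blocks must partition into parallel classes of size v/k = 3.
Total blocks must therefore be a multiple of 3: 12 = 3·4 + 0 ⇒ divisible ✓.
Greedy packing gives 4 candidate class(es). Each should be a full parallel class (size 3, covers all 9 points).
  Class 1 (3 blocks): {1,6,8}; {0,3,5}; {2,4,7}. Points covered: [0, 1, 2, 3, 4, 5, 6, 7, 8].
  Class 2 (3 blocks): {1,5,7}; {0,4,6}; {2,3,8}. Points covered: [0, 1, 2, 3, 4, 5, 6, 7, 8].
  Class 3 (3 blocks): {4,5,8}; {0,1,2}; {3,6,7}. Points covered: [0, 1, 2, 3, 4, 5, 6, 7, 8].
  Class 4 (3 blocks): {1,3,4}; {2,5,6}; {0,7,8}. Points covered: [0, 1, 2, 3, 4, 5, 6, 7, 8].
All classes full (size 3)? YES. All classes cover every point? YES.
Resolvable? YES.

YES


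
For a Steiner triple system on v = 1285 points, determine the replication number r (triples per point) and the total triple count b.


An STS(v) is a 2-(v, 3, 1) BIBD: block size k = 3, λ = 1.
Replication: r(k − 1) = λ(v − 1) ⇒ r·2 = 1285 − 1 = 1284 ⇒ r = 642.
Block count: bk = vr ⇒ b·3 = 1285·642 = 824970 ⇒ b = 274990.

r = 642, b = 274990.


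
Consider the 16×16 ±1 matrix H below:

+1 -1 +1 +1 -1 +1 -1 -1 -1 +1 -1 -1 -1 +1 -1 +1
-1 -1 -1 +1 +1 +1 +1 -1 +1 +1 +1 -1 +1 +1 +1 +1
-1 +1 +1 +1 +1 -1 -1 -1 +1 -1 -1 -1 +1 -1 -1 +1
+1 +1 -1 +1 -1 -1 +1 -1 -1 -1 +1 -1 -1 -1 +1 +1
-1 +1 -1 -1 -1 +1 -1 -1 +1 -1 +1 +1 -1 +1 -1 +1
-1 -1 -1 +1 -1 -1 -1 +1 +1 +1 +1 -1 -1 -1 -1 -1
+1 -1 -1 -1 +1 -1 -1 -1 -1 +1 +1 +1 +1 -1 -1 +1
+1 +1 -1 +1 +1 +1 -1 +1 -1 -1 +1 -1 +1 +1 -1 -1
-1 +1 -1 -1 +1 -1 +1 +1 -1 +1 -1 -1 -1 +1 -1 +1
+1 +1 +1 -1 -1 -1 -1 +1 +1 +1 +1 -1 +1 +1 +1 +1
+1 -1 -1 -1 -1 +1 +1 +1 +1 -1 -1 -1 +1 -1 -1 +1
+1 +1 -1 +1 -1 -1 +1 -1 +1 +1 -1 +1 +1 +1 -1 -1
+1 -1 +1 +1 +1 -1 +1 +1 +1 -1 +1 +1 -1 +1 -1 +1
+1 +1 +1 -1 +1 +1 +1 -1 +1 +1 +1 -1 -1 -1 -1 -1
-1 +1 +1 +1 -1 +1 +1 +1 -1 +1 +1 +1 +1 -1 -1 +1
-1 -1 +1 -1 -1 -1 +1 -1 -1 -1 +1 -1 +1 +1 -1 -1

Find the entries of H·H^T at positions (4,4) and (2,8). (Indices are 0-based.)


Row 2 of H: [-1, 1, 1, 1, 1, -1, -1, -1, 1, -1, -1, -1, 1, -1, -1, 1].
Row 4 of H: [-1, 1, -1, -1, -1, 1, -1, -1, 1, -1, 1, 1, -1, 1, -1, 1].
Row 8 of H: [-1, 1, -1, -1, 1, -1, 1, 1, -1, 1, -1, -1, -1, 1, -1, 1].
(H·H^T)[4][4] = Σ_j H[4][j]·H[4][j] = (-1)² + (1)² + (-1)² + (-1)² + (-1)² + (1)² + (-1)² + (-1)² + (1)² + (-1)² + (1)² + (1)² + (-1)² + (1)² + (-1)² + (1)² = 1 + 1 + 1 + 1 + 1 + 1 + 1 + 1 + 1 + 1 + 1 + 1 + 1 + 1 + 1 + 1 = 16.
(H·H^T)[2][8] = Σ_j H[2][j]·H[8][j] = (-1)·(-1) + (1)·(1) + (1)·(-1) + (1)·(-1) + (1)·(1) + (-1)·(-1) + (-1)·(1) + (-1)·(1) + (1)·(-1) + (-1)·(1) + (-1)·(-1) + (-1)·(-1) + (1)·(-1) + (-1)·(1) + (-1)·(-1) + (1)·(1) = 1 + 1 + -1 + -1 + 1 + 1 + -1 + -1 + -1 + -1 + 1 + 1 + -1 + -1 + 1 + 1 = 0.
So rows 2 and 8 are orthogonal; the diagonal entry equals n = 16.

(4,4) entry = 16; (2,8) entry = 0.


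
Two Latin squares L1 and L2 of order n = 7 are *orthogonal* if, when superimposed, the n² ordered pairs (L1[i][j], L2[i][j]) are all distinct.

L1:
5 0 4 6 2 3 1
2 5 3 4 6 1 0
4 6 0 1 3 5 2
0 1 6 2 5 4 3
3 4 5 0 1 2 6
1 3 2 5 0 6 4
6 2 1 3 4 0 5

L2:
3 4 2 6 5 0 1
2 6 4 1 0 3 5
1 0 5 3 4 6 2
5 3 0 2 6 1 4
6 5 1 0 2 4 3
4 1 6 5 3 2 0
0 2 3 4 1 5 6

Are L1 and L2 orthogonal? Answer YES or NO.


Form the n² = 49 superimposed pairs (L1[i][j], L2[i][j]), row by row (rows and columns indexed from 0):
row 0: (5,3) (0,4) (4,2) (6,6) (2,5) (3,0) (1,1)
row 1: (2,2) (5,6) (3,4) (4,1) (6,0) (1,3) (0,5)
row 2: (4,1) (6,0) (0,5) (1,3) (3,4) (5,6) (2,2)
row 3: (0,5) (1,3) (6,0) (2,2) (5,6) (4,1) (3,4)
row 4: (3,6) (4,5) (5,1) (0,0) (1,2) (2,4) (6,3)
row 5: (1,4) (3,1) (2,6) (5,5) (0,3) (6,2) (4,0)
row 6: (6,0) (2,2) (1,3) (3,4) (4,1) (0,5) (5,6)
Orthogonality requires all 49 pairs distinct.
But the pair (4,1) repeats: cell (1,3) has L1 = 4, L2 = 1, and cell (2,0) has L1 = 4, L2 = 1.
A repeated pair means some other pair never occurs (only 28 distinct pairs out of 49), so the squares are not orthogonal.
Conclusion: NO.

NO


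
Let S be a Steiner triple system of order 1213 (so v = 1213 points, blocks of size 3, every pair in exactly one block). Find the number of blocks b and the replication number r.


An STS(v) is a 2-(v, 3, 1) BIBD: block size k = 3, λ = 1.
Replication: r(k − 1) = λ(v − 1) ⇒ r·2 = 1213 − 1 = 1212 ⇒ r = 606.
Block count: bk = vr ⇒ b·3 = 1213·606 = 735078 ⇒ b = 245026.

r = 606, b = 245026.


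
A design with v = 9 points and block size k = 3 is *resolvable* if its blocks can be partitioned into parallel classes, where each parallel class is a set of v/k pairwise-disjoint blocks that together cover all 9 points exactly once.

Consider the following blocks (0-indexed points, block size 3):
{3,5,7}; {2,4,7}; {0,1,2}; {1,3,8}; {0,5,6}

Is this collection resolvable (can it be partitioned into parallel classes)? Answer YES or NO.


v = 9, block size k = 3, number of blocks = 5.
For resolvability, blocks must partition into parallel classes of size v/k = 3.
Total blocks must therefore be a multiple of 3: 5 = 3·1 + 2 ⇒ not divisible ✗.
Resolvable? NO.

NO


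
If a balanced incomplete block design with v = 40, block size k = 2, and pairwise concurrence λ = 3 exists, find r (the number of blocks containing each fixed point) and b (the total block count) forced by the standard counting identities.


Any 2-(v, k, λ) BIBD satisfies two necessary conditions:
  (i)  Each point sits in r blocks, and counting incidences through any fixed point gives r(k − 1) = λ(v − 1), so r = λ(v − 1)/(k − 1).
  (ii) Total incidences bk = vr, so b = vr/k.
Step 1: r = λ(v − 1)/(k − 1) = 3·(40 − 1)/(2 − 1) = 3·39/1 = 117/1 = 117.
Step 2: b = vr/k = 40·117/2 = 4680/2 = 2340.
Check integrality: r = 117 ∈ Z ✓, b = 2340 ∈ Z ✓.
(These identities are necessary conditions: they determine r and b for any design with these parameters, but do not by themselves prove that one exists.)

r = 117, b = 2340.


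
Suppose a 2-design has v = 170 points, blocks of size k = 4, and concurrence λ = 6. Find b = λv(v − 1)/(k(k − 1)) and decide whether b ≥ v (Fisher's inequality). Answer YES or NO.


r = λ(v − 1)/(k − 1) = 6·169/3 = 338.
b = vr/k = 170·338/4 = 14365.
Fisher's inequality: b ≥ v ⇔ 14365 ≥ 170? YES.

YES


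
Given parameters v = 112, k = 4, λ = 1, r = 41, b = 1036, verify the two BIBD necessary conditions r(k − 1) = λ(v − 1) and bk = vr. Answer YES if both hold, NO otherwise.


Condition (i): r(k − 1) = 41·3 = 123; λ(v − 1) = 1·111 = 111. Match? NO.
Condition (ii): bk = 1036·4 = 4144; vr = 112·41 = 4592. Match? NO.
Both conditions hold? NO.

NO


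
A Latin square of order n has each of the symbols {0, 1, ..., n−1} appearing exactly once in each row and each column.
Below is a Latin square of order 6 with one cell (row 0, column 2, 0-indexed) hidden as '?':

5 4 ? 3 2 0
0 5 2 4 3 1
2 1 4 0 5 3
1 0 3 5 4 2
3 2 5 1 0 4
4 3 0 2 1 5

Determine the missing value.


Row 0 contains symbols [0, 2, 3, 4, 5] — missing [1].
Column 2 contains symbols [0, 2, 3, 4, 5] — missing [1].
The missing symbol must appear in both missing sets; intersection = [1].
Therefore the hidden value is 1.

Missing value = 1.


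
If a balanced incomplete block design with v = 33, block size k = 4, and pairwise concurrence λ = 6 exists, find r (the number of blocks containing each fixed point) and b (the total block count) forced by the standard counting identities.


Any 2-(v, k, λ) BIBD satisfies two necessary conditions:
  (i)  Each point sits in r blocks, and counting incidences through any fixed point gives r(k − 1) = λ(v − 1), so r = λ(v − 1)/(k − 1).
  (ii) Total incidences bk = vr, so b = vr/k.
Step 1: r = λ(v − 1)/(k − 1) = 6·(33 − 1)/(4 − 1) = 6·32/3 = 192/3 = 64.
Step 2: b = vr/k = 33·64/4 = 2112/4 = 528.
Check integrality: r = 64 ∈ Z ✓, b = 528 ∈ Z ✓.
(These identities are necessary conditions: they determine r and b for any design with these parameters, but do not by themselves prove that one exists.)

r = 64, b = 528.


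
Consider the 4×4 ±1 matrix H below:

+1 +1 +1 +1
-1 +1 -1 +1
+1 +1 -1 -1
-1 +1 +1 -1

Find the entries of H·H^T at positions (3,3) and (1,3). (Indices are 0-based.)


Row 1 of H: [-1, 1, -1, 1].
Row 3 of H: [-1, 1, 1, -1].
(H·H^T)[3][3] = Σ_j H[3][j]·H[3][j] = (-1)² + (1)² + (1)² + (-1)² = 1 + 1 + 1 + 1 = 4.
(H·H^T)[1][3] = Σ_j H[1][j]·H[3][j] = (-1)·(-1) + (1)·(1) + (-1)·(1) + (1)·(-1) = 1 + 1 + -1 + -1 = 0.
So rows 1 and 3 are orthogonal; the diagonal entry equals n = 4.

(3,3) entry = 4; (1,3) entry = 0.


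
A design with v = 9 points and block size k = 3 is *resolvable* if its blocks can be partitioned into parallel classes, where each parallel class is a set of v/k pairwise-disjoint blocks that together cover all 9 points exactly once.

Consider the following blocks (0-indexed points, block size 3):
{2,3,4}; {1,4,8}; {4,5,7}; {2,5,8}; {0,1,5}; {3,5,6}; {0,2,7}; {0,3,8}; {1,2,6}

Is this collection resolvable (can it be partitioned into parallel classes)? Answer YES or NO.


v = 9, block size k = 3, number of blocks = 9.
For resolvability, blocks must partition into parallel classes of size v/k = 3.
Total blocks must therefore be a multiple of 3: 9 = 3·3 + 0 ⇒ divisible ✓.
Consider block {2,3,4}. The only other block(s) in the collection disjoint from it are {0,1,5} — just 1 block(s). Any parallel class containing {2,3,4} would need 2 other blocks each disjoint from it, so no parallel class of size 3 can contain {2,3,4}.
Since every block must belong to some parallel class in a resolution, the collection cannot be partitioned into parallel classes.
Resolvable? NO.

NO


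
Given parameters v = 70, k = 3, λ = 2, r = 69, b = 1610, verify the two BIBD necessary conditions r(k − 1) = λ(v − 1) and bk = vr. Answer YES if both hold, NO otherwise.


Condition (i): r(k − 1) = 69·2 = 138; λ(v − 1) = 2·69 = 138. Match? YES.
Condition (ii): bk = 1610·3 = 4830; vr = 70·69 = 4830. Match? YES.
Both conditions hold? YES.

YES


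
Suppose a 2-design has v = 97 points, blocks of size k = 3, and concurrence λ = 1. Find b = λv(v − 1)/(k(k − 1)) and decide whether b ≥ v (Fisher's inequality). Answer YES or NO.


b = λv(v − 1)/(k(k − 1)) = 1·97·96/(3·2) = 9312/6 = 1552.
Compare with v = 97: b ≥ v, so Fisher's inequality holds.

YES


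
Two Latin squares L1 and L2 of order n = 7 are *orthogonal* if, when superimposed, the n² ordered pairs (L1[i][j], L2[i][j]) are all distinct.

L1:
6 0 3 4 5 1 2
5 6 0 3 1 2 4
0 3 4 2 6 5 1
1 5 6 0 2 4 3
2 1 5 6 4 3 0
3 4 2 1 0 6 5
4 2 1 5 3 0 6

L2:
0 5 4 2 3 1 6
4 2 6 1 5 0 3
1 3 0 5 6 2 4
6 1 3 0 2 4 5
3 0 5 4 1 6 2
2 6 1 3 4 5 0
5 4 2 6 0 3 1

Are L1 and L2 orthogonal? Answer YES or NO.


Form the n² = 49 superimposed pairs (L1[i][j], L2[i][j]), row by row (rows and columns indexed from 0):
row 0: (6,0) (0,5) (3,4) (4,2) (5,3) (1,1) (2,6)
row 1: (5,4) (6,2) (0,6) (3,1) (1,5) (2,0) (4,3)
row 2: (0,1) (3,3) (4,0) (2,5) (6,6) (5,2) (1,4)
row 3: (1,6) (5,1) (6,3) (0,0) (2,2) (4,4) (3,5)
row 4: (2,3) (1,0) (5,5) (6,4) (4,1) (3,6) (0,2)
row 5: (3,2) (4,6) (2,1) (1,3) (0,4) (6,5) (5,0)
row 6: (4,5) (2,4) (1,2) (5,6) (3,0) (0,3) (6,1)
Orthogonality requires all 49 pairs distinct.
Check by first coordinate: for each symbol s of L1, list the L2 entries in the n cells where L1 = s; they must all differ.
  L1 = 0: L2 entries (in reading order) 5, 6, 1, 0, 2, 4, 3 — all 7 distinct ✓
  L1 = 1: L2 entries (in reading order) 1, 5, 4, 6, 0, 3, 2 — all 7 distinct ✓
  L1 = 2: L2 entries (in reading order) 6, 0, 5, 2, 3, 1, 4 — all 7 distinct ✓
  L1 = 3: L2 entries (in reading order) 4, 1, 3, 5, 6, 2, 0 — all 7 distinct ✓
  L1 = 4: L2 entries (in reading order) 2, 3, 0, 4, 1, 6, 5 — all 7 distinct ✓
  L1 = 5: L2 entries (in reading order) 3, 4, 2, 1, 5, 0, 6 — all 7 distinct ✓
  L1 = 6: L2 entries (in reading order) 0, 2, 6, 3, 4, 5, 1 — all 7 distinct ✓
Every symbol of L1 meets every symbol of L2 exactly once, so all 49 pairs are distinct (49 of 49).
Conclusion: YES.

YES


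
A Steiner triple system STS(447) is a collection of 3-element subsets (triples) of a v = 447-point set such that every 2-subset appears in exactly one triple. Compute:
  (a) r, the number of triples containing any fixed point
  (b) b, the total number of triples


An STS(v) is a 2-(v, 3, 1) BIBD: block size k = 3, λ = 1.
Replication: r(k − 1) = λ(v − 1) ⇒ r·2 = 447 − 1 = 446 ⇒ r = 223.
Block count: b = v(v − 1)/6 = 447·446/6 = 199362/6 = 33227.
(Check via bk = vr: 33227·3 = 99681 = 447·223 = 99681 ✓.)

r = 223, b = 33227.


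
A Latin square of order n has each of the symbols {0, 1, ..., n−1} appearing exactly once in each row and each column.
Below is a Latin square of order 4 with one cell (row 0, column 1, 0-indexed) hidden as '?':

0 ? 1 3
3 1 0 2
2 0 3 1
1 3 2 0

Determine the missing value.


Row 0 contains symbols [0, 1, 3] — missing [2].
Column 1 contains symbols [0, 1, 3] — missing [2].
The missing symbol must appear in both missing sets; intersection = [2].
Therefore the hidden value is 2.

Missing value = 2.


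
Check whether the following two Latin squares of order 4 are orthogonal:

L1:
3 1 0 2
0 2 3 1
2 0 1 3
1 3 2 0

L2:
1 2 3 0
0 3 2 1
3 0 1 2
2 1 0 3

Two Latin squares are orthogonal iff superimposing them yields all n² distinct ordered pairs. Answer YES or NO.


Form the n² = 16 superimposed pairs (L1[i][j], L2[i][j]), row by row (rows and columns indexed from 0):
row 0: (3,1) (1,2) (0,3) (2,0)
row 1: (0,0) (2,3) (3,2) (1,1)
row 2: (2,3) (0,0) (1,1) (3,2)
row 3: (1,2) (3,1) (2,0) (0,3)
Orthogonality requires all 16 pairs distinct.
But the pair (2,3) repeats: cell (1,1) has L1 = 2, L2 = 3, and cell (2,0) has L1 = 2, L2 = 3.
A repeated pair means some other pair never occurs (only 8 distinct pairs out of 16), so the squares are not orthogonal.
Conclusion: NO.

NO


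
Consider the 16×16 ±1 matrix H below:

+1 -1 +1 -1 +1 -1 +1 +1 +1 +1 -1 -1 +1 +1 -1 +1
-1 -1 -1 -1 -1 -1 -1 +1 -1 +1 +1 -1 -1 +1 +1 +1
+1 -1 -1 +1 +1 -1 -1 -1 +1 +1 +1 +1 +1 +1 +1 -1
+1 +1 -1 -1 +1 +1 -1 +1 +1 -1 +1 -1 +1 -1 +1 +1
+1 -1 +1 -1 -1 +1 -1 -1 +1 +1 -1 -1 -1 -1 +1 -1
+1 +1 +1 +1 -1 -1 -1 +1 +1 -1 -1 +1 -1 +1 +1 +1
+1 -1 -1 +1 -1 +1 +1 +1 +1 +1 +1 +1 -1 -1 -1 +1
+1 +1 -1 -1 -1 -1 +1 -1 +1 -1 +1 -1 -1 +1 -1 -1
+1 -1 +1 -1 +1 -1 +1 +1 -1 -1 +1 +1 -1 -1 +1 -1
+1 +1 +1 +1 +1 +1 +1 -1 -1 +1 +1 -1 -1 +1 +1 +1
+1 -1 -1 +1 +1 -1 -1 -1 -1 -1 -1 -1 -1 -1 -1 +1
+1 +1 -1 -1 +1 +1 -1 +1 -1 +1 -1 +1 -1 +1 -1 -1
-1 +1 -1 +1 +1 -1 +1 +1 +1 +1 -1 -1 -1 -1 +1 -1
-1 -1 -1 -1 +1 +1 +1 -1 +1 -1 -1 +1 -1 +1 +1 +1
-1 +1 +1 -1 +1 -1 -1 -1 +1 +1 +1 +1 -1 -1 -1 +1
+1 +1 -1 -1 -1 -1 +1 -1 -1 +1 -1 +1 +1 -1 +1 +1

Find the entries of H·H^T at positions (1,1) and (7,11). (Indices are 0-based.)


Row 1 of H: [-1, -1, -1, -1, -1, -1, -1, 1, -1, 1, 1, -1, -1, 1, 1, 1].
Row 7 of H: [1, 1, -1, -1, -1, -1, 1, -1, 1, -1, 1, -1, -1, 1, -1, -1].
Row 11 of H: [1, 1, -1, -1, 1, 1, -1, 1, -1, 1, -1, 1, -1, 1, -1, -1].
(H·H^T)[1][1] = Σ_j H[1][j]·H[1][j] = (-1)² + (-1)² + (-1)² + (-1)² + (-1)² + (-1)² + (-1)² + (1)² + (-1)² + (1)² + (1)² + (-1)² + (-1)² + (1)² + (1)² + (1)² = 1 + 1 + 1 + 1 + 1 + 1 + 1 + 1 + 1 + 1 + 1 + 1 + 1 + 1 + 1 + 1 = 16.
(H·H^T)[7][11] = Σ_j H[7][j]·H[11][j] = (1)·(1) + (1)·(1) + (-1)·(-1) + (-1)·(-1) + (-1)·(1) + (-1)·(1) + (1)·(-1) + (-1)·(1) + (1)·(-1) + (-1)·(1) + (1)·(-1) + (-1)·(1) + (-1)·(-1) + (1)·(1) + (-1)·(-1) + (-1)·(-1) = 1 + 1 + 1 + 1 + -1 + -1 + -1 + -1 + -1 + -1 + -1 + -1 + 1 + 1 + 1 + 1 = 0.
So rows 7 and 11 are orthogonal; the diagonal entry equals n = 16.

(1,1) entry = 16; (7,11) entry = 0.


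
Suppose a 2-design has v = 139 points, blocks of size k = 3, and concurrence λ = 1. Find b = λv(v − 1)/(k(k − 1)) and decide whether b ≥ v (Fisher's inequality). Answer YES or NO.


r = λ(v − 1)/(k − 1) = 1·138/2 = 69.
b = vr/k = 139·69/3 = 3197.
Fisher's inequality: b ≥ v ⇔ 3197 ≥ 139? YES.

YES


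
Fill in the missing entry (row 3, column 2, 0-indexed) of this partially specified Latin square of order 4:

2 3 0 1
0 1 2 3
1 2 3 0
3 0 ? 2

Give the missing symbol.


Row 3 contains symbols [0, 2, 3] — missing [1].
Column 2 contains symbols [0, 2, 3] — missing [1].
The missing symbol must appear in both missing sets; intersection = [1].
Therefore the hidden value is 1.

Missing value = 1.


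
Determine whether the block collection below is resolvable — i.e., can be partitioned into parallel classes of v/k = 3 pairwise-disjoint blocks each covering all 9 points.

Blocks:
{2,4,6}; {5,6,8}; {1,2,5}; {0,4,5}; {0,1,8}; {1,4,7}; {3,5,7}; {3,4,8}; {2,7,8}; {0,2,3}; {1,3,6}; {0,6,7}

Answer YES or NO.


v = 9, block size k = 3, number of blocks = 12.
For resolvability, blocks must partition into parallel classes of size v/k = 3.
Total blocks must therefore be a multiple of 3: 12 = 3·4 + 0 ⇒ divisible ✓.
Greedy packing gives 4 candidate class(es). Each should be a full parallel class (size 3, covers all 9 points).
  Class 1 (3 blocks): {2,4,6}; {0,1,8}; {3,5,7}. Points covered: [0, 1, 2, 3, 4, 5, 6, 7, 8].
  Class 2 (3 blocks): {5,6,8}; {1,4,7}; {0,2,3}. Points covered: [0, 1, 2, 3, 4, 5, 6, 7, 8].
  Class 3 (3 blocks): {1,2,5}; {3,4,8}; {0,6,7}. Points covered: [0, 1, 2, 3, 4, 5, 6, 7, 8].
  Class 4 (3 blocks): {0,4,5}; {2,7,8}; {1,3,6}. Points covered: [0, 1, 2, 3, 4, 5, 6, 7, 8].
All classes full (size 3)? YES. All classes cover every point? YES.
Resolvable? YES.

YES


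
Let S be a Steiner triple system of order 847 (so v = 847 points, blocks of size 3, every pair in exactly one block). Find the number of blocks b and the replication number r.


An STS(v) is a 2-(v, 3, 1) BIBD: block size k = 3, λ = 1.
Replication: r(k − 1) = λ(v − 1) ⇒ r·2 = 847 − 1 = 846 ⇒ r = 423.
Block count: b = v(v − 1)/6 = 847·846/6 = 716562/6 = 119427.
(Check via bk = vr: 119427·3 = 358281 = 847·423 = 358281 ✓.)

r = 423, b = 119427.


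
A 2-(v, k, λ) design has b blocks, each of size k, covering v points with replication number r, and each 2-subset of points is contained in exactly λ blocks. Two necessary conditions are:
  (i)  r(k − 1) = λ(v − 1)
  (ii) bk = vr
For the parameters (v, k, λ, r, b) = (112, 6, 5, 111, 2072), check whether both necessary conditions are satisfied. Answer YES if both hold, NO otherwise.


Condition (i): r(k − 1) = 111·5 = 555; λ(v − 1) = 5·111 = 555. Match? YES.
Condition (ii): bk = 2072·6 = 12432; vr = 112·111 = 12432. Match? YES.
Both conditions hold? YES.

YES


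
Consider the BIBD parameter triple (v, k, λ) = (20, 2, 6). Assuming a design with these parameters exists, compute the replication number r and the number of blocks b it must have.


Any 2-(v, k, λ) BIBD satisfies two necessary conditions:
  (i)  Each point sits in r blocks, and counting incidences through any fixed point gives r(k − 1) = λ(v − 1), so r = λ(v − 1)/(k − 1).
  (ii) Total incidences bk = vr, so b = vr/k.
Step 1: r = λ(v − 1)/(k − 1) = 6·(20 − 1)/(2 − 1) = 6·19/1 = 114/1 = 114.
Step 2: b = vr/k = 20·114/2 = 2280/2 = 1140.
Check integrality: r = 114 ∈ Z ✓, b = 1140 ∈ Z ✓.
(These identities are necessary conditions: they determine r and b for any design with these parameters, but do not by themselves prove that one exists.)

r = 114, b = 1140.
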